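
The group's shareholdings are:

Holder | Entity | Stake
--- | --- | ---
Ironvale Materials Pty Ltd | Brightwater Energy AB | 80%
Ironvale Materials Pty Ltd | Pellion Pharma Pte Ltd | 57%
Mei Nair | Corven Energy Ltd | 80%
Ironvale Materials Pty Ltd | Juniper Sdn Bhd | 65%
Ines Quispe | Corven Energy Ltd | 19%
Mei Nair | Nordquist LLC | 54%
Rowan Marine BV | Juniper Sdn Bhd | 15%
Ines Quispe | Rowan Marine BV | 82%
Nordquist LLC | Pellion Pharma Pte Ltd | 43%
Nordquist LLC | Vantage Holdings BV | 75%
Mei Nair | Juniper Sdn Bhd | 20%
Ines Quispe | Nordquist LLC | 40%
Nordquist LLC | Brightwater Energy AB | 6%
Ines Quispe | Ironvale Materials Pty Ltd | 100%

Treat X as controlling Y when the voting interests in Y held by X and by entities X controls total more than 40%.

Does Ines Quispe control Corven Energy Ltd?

Ines holds 100% of Ironvale, so Ines controls Ironvale.
Ines holds 82% of Rowan, so Ines controls Rowan.
Ironvale holds 80% of Brightwater, so Ines controls Brightwater.
Ironvale holds 57% of Pellion, so Ines controls Pellion.
Rowan and Ironvale together hold 15% + 65% = 80% of Juniper, so Ines controls Juniper.
In Corven, Ines's side holds only 19%, not > 40%.
So Ines does not control Corven.

No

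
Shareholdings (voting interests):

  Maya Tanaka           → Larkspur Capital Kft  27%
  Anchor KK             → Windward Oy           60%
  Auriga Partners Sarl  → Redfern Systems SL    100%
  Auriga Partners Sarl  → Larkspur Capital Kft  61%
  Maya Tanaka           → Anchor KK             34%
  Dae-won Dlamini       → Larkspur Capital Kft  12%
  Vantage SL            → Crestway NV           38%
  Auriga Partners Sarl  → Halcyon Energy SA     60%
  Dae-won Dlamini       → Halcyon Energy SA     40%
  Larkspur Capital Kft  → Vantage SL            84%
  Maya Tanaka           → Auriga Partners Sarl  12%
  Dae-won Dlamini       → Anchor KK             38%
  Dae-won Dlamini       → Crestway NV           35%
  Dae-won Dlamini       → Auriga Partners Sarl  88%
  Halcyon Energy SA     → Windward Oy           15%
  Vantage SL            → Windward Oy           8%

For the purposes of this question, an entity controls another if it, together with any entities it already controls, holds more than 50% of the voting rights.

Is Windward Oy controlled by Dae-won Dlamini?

Dae-won holds 88% of Auriga, so Dae-won controls Auriga.
Auriga and Dae-won together hold 61% + 12% = 73% of Larkspur, so Dae-won controls Larkspur.
Larkspur holds 84% of Vantage, so Dae-won controls Vantage.
Dae-won and Auriga together hold 40% + 60% = 100% of Halcyon, so Dae-won controls Halcyon.
Auriga holds 100% of Redfern, so Dae-won controls Redfern.
Dae-won and Vantage together hold 35% + 38% = 73% of Crestway, so Dae-won controls Crestway.
In Windward, Dae-won's side holds only 8% + 15% = 23%, not > 50%.
So Dae-won does not control Windward.

No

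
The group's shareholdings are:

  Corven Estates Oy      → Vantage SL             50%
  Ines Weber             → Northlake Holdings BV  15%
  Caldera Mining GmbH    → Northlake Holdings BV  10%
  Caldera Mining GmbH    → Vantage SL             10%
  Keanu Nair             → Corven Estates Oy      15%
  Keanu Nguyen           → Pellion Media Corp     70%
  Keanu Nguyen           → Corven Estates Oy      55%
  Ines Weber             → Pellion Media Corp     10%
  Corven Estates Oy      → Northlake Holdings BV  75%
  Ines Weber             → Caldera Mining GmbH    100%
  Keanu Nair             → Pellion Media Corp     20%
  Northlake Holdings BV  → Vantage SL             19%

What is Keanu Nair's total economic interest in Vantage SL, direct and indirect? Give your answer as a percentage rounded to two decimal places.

9.64%

Keanu Nair reaches Vantage along 2 paths.
Via Corven → Northlake: 15% × 75% × 19% = 2.1375%.
Via Corven: 15% × 50% = 7.5%.
Total: 2.1375% + 7.5% = 9.6375%.
Rounded: 9.64%.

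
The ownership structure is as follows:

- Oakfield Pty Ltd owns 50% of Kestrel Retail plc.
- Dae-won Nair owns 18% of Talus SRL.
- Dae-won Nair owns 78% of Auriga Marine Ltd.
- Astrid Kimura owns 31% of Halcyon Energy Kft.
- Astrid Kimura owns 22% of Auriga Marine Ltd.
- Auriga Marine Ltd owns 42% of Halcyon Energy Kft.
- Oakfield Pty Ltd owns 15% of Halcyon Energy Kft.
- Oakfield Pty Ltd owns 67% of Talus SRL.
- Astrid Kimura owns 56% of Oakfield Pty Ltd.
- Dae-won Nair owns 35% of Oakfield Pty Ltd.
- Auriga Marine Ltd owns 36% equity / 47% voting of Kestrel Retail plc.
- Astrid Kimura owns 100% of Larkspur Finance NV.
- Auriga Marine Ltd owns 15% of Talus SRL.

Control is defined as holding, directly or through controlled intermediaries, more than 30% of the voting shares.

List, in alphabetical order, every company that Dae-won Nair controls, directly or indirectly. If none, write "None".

Auriga Marine Ltd, Halcyon Energy Kft, Kestrel Retail plc, Oakfield Pty Ltd, Talus SRL

Dae-won holds 78% of Auriga, so Dae-won controls Auriga.
Dae-won holds 35% of Oakfield, so Dae-won controls Oakfield.
Oakfield and Auriga together hold 50% + 47% = 97% of Kestrel, so Dae-won controls Kestrel.
Auriga and Oakfield together hold 42% + 15% = 57% of Halcyon, so Dae-won controls Halcyon.
Dae-won and Auriga and Oakfield together hold 18% + 15% + 67% = 100% of Talus, so Dae-won controls Talus.
No other company's threshold is met.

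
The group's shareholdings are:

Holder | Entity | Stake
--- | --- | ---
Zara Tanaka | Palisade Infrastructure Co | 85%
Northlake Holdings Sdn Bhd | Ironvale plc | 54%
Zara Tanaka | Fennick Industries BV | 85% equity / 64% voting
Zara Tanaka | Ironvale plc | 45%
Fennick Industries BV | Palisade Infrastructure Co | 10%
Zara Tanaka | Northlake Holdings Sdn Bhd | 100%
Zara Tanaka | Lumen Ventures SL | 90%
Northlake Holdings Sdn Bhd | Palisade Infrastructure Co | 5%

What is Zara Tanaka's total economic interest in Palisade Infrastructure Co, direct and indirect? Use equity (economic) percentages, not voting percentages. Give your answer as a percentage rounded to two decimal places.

Zara reaches Palisade along 3 paths.
Direct stake: 85% = 85%.
Via Northlake: 100% × 5% = 5%.
Via Fennick: 85% × 10% = 8.5%.
Total: 85% + 5% + 8.5% = 98.5%.
Rounded: 98.50%.

98.50%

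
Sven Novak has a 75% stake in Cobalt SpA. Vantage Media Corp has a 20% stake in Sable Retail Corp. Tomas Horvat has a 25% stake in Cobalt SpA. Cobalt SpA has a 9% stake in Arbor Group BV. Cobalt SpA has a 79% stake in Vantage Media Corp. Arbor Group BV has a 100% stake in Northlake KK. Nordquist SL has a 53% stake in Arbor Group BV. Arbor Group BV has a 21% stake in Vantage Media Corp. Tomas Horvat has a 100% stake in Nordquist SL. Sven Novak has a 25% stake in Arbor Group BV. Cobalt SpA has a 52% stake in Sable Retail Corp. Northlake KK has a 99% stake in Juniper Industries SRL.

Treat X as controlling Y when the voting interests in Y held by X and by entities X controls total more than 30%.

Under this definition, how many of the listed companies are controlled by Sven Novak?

Sven holds 75% of Cobalt, so Sven controls Cobalt.
Cobalt and Sven together hold 9% + 25% = 34% of Arbor, so Sven controls Arbor.
Cobalt and Arbor together hold 79% + 21% = 100% of Vantage, so Sven controls Vantage.
Arbor holds 100% of Northlake, so Sven controls Northlake.
Cobalt and Vantage together hold 52% + 20% = 72% of Sable, so Sven controls Sable.
Northlake holds 99% of Juniper, so Sven controls Juniper.
No other company's threshold is met.
Sven controls 6 companies.

6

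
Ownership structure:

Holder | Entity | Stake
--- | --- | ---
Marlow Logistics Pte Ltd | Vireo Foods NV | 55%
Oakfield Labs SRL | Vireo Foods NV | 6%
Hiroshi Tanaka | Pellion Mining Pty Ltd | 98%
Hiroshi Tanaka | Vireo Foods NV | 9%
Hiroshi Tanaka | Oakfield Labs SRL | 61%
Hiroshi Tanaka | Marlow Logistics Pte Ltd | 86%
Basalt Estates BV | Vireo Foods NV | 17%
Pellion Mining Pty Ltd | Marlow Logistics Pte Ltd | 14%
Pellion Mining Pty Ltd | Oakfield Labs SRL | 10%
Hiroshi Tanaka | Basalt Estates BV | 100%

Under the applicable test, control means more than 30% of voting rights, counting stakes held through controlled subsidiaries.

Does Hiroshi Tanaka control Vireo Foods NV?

Hiroshi holds 98% of Pellion, so Hiroshi controls Pellion.
Hiroshi and Pellion together hold 61% + 10% = 71% of Oakfield, so Hiroshi controls Oakfield.
Hiroshi and Pellion together hold 86% + 14% = 100% of Marlow, so Hiroshi controls Marlow.
Hiroshi holds 100% of Basalt, so Hiroshi controls Basalt.
Marlow and Oakfield and Hiroshi and Basalt together hold 55% + 6% + 9% + 17% = 87% of Vireo, so Hiroshi controls Vireo.

Yes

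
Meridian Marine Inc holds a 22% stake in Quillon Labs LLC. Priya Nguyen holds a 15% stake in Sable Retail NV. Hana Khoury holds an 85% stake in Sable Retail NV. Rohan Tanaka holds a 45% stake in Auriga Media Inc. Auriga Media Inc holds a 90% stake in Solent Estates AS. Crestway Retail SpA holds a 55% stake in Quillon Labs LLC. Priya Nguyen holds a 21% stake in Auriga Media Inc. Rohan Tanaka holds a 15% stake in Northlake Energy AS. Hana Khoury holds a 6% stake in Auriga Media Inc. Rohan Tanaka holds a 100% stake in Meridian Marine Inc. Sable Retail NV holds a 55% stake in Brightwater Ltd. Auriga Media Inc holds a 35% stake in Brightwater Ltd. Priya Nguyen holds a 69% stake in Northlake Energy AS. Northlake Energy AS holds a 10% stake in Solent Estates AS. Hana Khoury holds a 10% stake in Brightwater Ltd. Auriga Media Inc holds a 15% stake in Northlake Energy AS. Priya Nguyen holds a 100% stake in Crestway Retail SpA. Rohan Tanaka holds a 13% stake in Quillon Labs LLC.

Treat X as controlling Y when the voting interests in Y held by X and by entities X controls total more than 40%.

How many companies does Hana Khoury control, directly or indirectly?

2

Hana holds 85% of Sable, so Hana controls Sable.
Sable and Hana together hold 55% + 10% = 65% of Brightwater, so Hana controls Brightwater.
No other company's threshold is met.
Hana controls 2 companies.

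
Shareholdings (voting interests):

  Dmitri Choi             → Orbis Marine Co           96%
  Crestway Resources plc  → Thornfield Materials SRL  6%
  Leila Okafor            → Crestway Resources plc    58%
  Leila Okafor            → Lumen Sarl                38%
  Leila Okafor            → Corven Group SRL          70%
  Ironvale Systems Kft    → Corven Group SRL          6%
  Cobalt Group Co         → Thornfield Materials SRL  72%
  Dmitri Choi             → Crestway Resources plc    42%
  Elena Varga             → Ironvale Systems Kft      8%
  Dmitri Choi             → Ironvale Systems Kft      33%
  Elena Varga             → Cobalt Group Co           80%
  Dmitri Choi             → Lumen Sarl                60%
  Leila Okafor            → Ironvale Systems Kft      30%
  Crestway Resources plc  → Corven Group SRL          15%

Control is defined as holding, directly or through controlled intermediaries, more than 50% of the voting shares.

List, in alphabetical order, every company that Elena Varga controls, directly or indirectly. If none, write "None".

Cobalt Group Co, Thornfield Materials SRL

Elena holds 80% of Cobalt, so Elena controls Cobalt.
Cobalt holds 72% of Thornfield, so Elena controls Thornfield.
No other company's threshold is met.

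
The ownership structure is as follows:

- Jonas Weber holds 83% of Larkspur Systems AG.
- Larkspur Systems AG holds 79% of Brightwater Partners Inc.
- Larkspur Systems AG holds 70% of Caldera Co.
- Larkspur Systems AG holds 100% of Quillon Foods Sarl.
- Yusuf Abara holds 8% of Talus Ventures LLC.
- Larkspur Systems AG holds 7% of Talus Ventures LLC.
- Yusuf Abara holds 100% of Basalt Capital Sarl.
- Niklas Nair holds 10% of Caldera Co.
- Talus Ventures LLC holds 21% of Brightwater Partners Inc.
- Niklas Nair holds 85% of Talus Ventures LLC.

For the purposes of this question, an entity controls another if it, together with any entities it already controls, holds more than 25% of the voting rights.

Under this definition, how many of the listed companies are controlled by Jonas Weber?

4

Jonas holds 83% of Larkspur, so Jonas controls Larkspur.
Larkspur holds 100% of Quillon, so Jonas controls Quillon.
Larkspur holds 70% of Caldera, so Jonas controls Caldera.
Larkspur holds 79% of Brightwater, so Jonas controls Brightwater.
No other company's threshold is met.
Jonas controls 4 companies.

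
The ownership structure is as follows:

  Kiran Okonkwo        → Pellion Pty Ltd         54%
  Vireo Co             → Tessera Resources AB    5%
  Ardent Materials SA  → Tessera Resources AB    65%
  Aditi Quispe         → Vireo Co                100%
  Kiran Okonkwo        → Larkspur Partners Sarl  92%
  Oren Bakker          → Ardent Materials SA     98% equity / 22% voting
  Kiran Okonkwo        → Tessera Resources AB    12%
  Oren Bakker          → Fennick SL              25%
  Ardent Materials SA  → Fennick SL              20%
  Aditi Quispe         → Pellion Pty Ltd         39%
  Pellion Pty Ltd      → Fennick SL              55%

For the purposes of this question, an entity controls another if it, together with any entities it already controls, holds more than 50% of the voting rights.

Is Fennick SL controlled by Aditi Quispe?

No

Aditi holds 100% of Vireo, so Aditi controls Vireo.
Neither Aditi nor any entity Aditi controls holds any voting interest in Fennick.
So Aditi does not control Fennick.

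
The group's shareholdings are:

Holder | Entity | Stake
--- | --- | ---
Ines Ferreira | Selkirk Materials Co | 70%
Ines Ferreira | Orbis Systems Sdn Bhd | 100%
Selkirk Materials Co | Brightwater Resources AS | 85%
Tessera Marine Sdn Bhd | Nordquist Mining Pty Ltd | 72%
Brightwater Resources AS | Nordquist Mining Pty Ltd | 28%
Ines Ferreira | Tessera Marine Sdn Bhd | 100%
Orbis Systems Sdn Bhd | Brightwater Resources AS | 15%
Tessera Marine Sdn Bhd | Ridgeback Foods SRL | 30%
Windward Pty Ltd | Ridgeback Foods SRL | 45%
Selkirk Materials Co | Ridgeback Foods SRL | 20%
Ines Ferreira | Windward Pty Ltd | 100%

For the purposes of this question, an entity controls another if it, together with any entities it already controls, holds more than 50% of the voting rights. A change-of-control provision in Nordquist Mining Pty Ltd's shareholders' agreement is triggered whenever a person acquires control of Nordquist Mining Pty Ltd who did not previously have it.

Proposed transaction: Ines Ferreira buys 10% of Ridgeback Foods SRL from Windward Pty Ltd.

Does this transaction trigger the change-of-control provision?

The purchase adds only to Ines's holdings (Windward's stake shrinks), so Ines is the only person who could newly come to control Nordquist.
Ines holds 100% of Tessera, so Ines controls Tessera.
Ines holds 100% of Orbis, so Ines controls Orbis.
Ines holds 70% of Selkirk, so Ines controls Selkirk.
Selkirk and Orbis together hold 85% + 15% = 100% of Brightwater, so Ines controls Brightwater.
Tessera and Brightwater together hold 72% + 28% = 100% of Nordquist, so Ines controls Nordquist.
So Ines already controls Nordquist before the transaction.
After the purchase, Ines holds 10% of Ridgeback directly, and Windward's stake falls to 35%.
Ines controlled Nordquist already, so this is not a new person acquiring control; every other person's position is unchanged or reduced.
No new person acquires control, so the clause is not triggered.

No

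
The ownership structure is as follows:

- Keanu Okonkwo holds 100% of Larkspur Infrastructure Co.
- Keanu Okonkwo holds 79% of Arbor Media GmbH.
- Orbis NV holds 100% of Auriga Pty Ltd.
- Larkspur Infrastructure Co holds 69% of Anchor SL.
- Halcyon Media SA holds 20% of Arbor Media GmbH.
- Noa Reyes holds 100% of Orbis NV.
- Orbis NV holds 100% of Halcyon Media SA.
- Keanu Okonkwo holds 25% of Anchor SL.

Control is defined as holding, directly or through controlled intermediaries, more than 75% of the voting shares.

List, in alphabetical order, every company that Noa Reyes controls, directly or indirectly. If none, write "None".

Noa holds 100% of Orbis, so Noa controls Orbis.
Orbis holds 100% of Halcyon, so Noa controls Halcyon.
Orbis holds 100% of Auriga, so Noa controls Auriga.
No other company's threshold is met.

Auriga Pty Ltd, Halcyon Media SA, Orbis NV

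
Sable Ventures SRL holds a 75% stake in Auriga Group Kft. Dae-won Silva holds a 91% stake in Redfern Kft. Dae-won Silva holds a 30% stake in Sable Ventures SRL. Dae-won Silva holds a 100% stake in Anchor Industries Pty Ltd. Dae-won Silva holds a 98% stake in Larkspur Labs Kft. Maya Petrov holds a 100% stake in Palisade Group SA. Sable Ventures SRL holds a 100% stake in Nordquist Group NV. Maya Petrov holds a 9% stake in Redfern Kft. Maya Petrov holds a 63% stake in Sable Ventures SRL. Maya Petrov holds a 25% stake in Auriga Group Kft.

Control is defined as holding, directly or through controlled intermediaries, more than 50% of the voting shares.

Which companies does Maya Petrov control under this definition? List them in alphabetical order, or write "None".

Maya holds 100% of Palisade, so Maya controls Palisade.
Maya holds 63% of Sable, so Maya controls Sable.
Sable holds 100% of Nordquist, so Maya controls Nordquist.
Maya and Sable together hold 25% + 75% = 100% of Auriga, so Maya controls Auriga.
No other company's threshold is met.

Auriga Group Kft, Nordquist Group NV, Palisade Group SA, Sable Ventures SRL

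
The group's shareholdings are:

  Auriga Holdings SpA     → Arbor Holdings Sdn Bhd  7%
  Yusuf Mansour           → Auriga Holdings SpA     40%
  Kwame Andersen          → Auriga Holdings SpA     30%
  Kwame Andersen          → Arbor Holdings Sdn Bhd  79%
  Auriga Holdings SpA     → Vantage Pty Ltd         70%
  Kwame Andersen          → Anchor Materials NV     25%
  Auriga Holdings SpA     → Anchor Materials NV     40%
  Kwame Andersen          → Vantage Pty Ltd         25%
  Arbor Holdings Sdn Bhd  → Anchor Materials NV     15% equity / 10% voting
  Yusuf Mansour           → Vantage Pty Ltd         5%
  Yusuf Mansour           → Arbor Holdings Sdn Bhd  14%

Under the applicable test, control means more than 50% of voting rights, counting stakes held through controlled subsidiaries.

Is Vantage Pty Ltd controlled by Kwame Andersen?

No

Kwame holds 79% of Arbor, so Kwame controls Arbor.
In Vantage, Kwame's side holds only 25%, not > 50%.
So Kwame does not control Vantage.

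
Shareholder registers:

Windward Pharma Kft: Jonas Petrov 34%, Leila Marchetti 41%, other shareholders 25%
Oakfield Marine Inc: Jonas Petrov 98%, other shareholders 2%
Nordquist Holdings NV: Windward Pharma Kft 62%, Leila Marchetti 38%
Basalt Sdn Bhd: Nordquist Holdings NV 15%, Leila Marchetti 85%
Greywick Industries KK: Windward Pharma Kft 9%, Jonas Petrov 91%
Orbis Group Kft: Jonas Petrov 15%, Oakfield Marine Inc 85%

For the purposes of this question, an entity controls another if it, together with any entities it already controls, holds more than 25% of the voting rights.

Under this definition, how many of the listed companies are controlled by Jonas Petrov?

Jonas holds 34% of Windward, so Jonas controls Windward.
Jonas holds 98% of Oakfield, so Jonas controls Oakfield.
Windward holds 62% of Nordquist, so Jonas controls Nordquist.
Windward and Jonas together hold 9% + 91% = 100% of Greywick, so Jonas controls Greywick.
Jonas and Oakfield together hold 15% + 85% = 100% of Orbis, so Jonas controls Orbis.
No other company's threshold is met.
Jonas controls 5 companies.

5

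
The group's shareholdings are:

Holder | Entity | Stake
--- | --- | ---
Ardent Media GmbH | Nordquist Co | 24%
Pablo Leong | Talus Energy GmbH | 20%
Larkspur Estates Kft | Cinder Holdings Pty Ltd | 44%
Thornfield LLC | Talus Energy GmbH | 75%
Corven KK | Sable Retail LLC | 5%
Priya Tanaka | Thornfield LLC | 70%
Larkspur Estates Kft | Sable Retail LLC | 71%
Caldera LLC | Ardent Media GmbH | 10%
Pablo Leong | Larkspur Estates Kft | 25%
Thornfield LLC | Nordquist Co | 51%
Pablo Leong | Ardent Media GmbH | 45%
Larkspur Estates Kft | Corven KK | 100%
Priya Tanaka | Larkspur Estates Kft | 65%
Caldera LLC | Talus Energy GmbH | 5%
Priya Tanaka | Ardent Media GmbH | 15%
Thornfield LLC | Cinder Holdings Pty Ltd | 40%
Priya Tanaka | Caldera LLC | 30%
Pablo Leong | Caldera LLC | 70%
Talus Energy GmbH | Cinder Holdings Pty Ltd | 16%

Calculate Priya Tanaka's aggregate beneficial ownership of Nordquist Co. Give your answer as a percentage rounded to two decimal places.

Priya reaches Nordquist along 3 paths.
Via Ardent: 15% × 24% = 3.6%.
Via Caldera → Ardent: 30% × 10% × 24% = 0.72%.
Via Thornfield: 70% × 51% = 35.7%.
Total: 3.6% + 0.72% + 35.7% = 40.02%.

40.02%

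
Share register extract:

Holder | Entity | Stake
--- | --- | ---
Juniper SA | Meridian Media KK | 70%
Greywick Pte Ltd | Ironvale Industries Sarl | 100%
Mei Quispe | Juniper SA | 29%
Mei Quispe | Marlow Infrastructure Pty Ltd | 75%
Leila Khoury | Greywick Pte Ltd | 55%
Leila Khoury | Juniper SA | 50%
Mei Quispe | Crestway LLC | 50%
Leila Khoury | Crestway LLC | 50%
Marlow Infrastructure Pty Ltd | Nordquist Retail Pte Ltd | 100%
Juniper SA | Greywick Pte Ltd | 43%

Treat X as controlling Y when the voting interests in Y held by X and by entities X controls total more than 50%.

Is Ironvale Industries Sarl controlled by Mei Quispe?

Mei holds 75% of Marlow, so Mei controls Marlow.
Marlow holds 100% of Nordquist, so Mei controls Nordquist.
Neither Mei nor any entity Mei controls holds any voting interest in Ironvale.
So Mei does not control Ironvale.

No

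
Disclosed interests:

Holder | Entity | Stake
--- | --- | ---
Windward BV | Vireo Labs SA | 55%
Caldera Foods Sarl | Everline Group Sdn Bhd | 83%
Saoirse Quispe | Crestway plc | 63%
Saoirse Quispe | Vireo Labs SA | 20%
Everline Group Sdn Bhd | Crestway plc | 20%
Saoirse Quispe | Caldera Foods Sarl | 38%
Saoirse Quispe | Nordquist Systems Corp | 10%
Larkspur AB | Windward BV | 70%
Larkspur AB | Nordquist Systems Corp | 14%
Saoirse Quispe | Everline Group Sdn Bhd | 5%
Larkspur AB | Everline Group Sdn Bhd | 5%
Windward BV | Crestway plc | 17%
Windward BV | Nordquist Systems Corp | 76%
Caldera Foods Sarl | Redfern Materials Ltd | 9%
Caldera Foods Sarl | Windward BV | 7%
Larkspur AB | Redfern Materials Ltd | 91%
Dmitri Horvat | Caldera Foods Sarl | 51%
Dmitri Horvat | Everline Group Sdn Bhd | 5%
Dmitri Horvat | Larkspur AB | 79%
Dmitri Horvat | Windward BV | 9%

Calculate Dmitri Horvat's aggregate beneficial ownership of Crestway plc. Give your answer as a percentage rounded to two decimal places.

21.79%

Dmitri reaches Crestway along 6 paths.
Via Windward: 9% × 17% = 1.53%.
Via Larkspur → Windward: 79% × 70% × 17% = 9.401%.
Via Caldera → Windward: 51% × 7% × 17% = 0.6069%.
Via Larkspur → Everline: 79% × 5% × 20% = 0.79%.
Via Caldera → Everline: 51% × 83% × 20% = 8.466%.
Via Everline: 5% × 20% = 1%.
Total: 1.53% + 9.401% + 0.6069% + 0.79% + 8.466% + 1% = 21.7939%.
Rounded: 21.79%.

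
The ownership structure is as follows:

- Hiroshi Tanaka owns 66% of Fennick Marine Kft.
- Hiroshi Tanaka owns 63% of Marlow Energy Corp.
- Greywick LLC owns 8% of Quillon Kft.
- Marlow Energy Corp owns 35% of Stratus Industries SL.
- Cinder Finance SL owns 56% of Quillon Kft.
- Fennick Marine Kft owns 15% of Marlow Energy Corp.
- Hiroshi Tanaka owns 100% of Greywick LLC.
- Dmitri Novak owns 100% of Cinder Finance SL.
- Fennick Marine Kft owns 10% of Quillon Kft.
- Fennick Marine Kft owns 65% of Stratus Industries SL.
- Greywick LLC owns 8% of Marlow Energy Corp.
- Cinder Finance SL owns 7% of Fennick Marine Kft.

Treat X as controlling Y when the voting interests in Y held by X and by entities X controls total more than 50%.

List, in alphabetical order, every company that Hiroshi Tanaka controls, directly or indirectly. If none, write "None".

Fennick Marine Kft, Greywick LLC, Marlow Energy Corp, Stratus Industries SL

Hiroshi holds 100% of Greywick, so Hiroshi controls Greywick.
Hiroshi holds 66% of Fennick, so Hiroshi controls Fennick.
Hiroshi and Fennick and Greywick together hold 63% + 15% + 8% = 86% of Marlow, so Hiroshi controls Marlow.
Marlow and Fennick together hold 35% + 65% = 100% of Stratus, so Hiroshi controls Stratus.
No other company's threshold is met.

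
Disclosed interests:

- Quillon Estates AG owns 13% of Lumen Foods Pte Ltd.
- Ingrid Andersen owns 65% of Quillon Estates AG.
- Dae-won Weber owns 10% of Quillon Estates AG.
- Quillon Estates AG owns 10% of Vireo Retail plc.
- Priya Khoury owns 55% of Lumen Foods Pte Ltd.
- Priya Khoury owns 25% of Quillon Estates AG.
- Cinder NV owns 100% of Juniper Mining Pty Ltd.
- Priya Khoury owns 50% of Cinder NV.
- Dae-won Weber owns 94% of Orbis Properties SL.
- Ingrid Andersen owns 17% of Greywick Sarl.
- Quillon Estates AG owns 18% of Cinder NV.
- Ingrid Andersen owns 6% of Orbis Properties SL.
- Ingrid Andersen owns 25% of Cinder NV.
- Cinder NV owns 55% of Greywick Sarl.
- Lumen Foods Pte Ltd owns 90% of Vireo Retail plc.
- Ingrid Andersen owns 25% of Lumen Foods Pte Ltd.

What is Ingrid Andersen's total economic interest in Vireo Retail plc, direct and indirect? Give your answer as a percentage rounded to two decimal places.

Ingrid reaches Vireo along 3 paths.
Via Quillon: 65% × 10% = 6.5%.
Via Quillon → Lumen: 65% × 13% × 90% = 7.605%.
Via Lumen: 25% × 90% = 22.5%.
Total: 6.5% + 7.605% + 22.5% = 36.605%.
Rounded: 36.61%.

36.61%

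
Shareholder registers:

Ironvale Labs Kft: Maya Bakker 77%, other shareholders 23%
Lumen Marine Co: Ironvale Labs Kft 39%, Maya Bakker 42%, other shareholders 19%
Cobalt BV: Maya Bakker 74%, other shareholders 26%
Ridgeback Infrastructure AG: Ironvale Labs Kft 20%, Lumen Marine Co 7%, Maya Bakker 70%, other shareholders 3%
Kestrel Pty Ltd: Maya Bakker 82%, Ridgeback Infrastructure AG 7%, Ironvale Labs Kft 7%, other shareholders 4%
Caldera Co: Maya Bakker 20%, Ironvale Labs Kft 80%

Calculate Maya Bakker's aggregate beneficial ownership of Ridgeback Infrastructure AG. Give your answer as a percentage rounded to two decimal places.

Maya reaches Ridgeback along 4 paths.
Via Ironvale: 77% × 20% = 15.4%.
Via Ironvale → Lumen: 77% × 39% × 7% = 2.1021%.
Via Lumen: 42% × 7% = 2.94%.
Direct stake: 70% = 70%.
Total: 15.4% + 2.1021% + 2.94% + 70% = 90.4421%.
Rounded: 90.44%.

90.44%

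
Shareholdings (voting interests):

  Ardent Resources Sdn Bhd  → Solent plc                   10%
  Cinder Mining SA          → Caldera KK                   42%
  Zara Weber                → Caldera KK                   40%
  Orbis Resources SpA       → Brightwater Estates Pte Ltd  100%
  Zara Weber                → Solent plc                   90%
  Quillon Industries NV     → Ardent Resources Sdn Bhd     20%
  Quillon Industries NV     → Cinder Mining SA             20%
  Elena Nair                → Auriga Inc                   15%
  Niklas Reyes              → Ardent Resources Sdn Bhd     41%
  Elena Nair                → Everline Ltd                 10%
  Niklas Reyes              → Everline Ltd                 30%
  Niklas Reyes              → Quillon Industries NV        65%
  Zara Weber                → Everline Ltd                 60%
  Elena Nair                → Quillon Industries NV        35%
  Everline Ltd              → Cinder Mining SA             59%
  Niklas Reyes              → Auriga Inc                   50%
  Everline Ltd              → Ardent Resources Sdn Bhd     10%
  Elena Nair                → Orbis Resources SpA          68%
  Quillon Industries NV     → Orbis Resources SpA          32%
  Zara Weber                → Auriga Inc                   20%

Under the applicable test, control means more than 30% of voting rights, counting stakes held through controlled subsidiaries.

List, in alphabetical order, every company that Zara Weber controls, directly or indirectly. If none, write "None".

Caldera KK, Cinder Mining SA, Everline Ltd, Solent plc

Zara holds 60% of Everline, so Zara controls Everline.
Everline holds 59% of Cinder, so Zara controls Cinder.
Zara and Cinder together hold 40% + 42% = 82% of Caldera, so Zara controls Caldera.
Zara holds 90% of Solent, so Zara controls Solent.
No other company's threshold is met.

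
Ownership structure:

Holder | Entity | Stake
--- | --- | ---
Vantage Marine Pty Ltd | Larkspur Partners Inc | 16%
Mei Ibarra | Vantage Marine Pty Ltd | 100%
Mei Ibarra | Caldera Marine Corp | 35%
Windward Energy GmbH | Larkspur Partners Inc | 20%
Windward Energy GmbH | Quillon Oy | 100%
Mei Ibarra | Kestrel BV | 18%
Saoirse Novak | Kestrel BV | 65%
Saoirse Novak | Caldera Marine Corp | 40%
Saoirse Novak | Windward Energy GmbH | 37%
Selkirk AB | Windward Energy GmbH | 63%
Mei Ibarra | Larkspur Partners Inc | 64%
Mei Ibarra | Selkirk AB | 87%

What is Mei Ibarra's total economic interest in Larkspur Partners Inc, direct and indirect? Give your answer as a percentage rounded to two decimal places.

Mei reaches Larkspur along 3 paths.
Direct stake: 64% = 64%.
Via Selkirk → Windward: 87% × 63% × 20% = 10.962%.
Via Vantage: 100% × 16% = 16%.
Total: 64% + 10.962% + 16% = 90.962%.
Rounded: 90.96%.

90.96%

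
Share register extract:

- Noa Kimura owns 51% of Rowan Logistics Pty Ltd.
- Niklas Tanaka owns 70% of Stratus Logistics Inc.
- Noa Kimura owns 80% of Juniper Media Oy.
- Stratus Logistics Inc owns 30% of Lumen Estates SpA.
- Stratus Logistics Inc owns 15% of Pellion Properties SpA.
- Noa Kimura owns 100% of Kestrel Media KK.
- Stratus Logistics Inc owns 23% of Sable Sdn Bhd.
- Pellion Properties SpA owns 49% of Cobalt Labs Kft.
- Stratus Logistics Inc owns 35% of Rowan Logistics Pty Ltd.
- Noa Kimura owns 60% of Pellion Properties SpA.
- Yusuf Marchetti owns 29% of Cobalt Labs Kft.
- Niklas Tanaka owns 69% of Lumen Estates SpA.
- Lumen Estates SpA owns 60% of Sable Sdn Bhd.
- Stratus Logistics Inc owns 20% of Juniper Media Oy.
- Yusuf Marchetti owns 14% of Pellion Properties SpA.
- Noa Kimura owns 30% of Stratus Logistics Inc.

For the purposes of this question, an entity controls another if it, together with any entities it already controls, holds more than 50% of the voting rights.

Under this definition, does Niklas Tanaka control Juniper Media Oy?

Niklas holds 70% of Stratus, so Niklas controls Stratus.
Niklas and Stratus together hold 69% + 30% = 99% of Lumen, so Niklas controls Lumen.
Stratus and Lumen together hold 23% + 60% = 83% of Sable, so Niklas controls Sable.
In Juniper, Niklas's side holds only 20%, not > 50%.
So Niklas does not control Juniper.

No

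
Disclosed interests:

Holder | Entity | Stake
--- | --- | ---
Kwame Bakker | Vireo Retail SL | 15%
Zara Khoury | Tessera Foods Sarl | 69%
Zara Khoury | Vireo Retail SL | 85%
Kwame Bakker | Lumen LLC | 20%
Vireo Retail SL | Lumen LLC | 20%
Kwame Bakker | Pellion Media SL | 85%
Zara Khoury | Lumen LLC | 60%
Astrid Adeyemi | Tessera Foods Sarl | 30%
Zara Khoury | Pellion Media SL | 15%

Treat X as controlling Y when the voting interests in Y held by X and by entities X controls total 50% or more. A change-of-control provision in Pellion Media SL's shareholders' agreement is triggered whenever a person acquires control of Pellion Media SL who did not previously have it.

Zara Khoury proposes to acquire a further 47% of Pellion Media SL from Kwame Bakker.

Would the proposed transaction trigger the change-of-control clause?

Yes

The purchase adds only to Zara's holdings (Kwame's stake shrinks), so Zara is the only person who could newly come to control Pellion.
Zara holds 69% of Tessera, so Zara controls Tessera.
Zara holds 85% of Vireo, so Zara controls Vireo.
Vireo and Zara together hold 20% + 60% = 80% of Lumen, so Zara controls Lumen.
In Pellion, Zara's side holds only 15%, not ≥ 50%.
So before the transaction, Zara does not control Pellion.
After the purchase, Zara's direct stake in Pellion rises to 15% + 47% = 62%, and Kwame's stake falls to 38%.
Zara holds 62% of Pellion, so Zara controls Pellion.
Zara did not control Pellion before and does after, so the clause is triggered.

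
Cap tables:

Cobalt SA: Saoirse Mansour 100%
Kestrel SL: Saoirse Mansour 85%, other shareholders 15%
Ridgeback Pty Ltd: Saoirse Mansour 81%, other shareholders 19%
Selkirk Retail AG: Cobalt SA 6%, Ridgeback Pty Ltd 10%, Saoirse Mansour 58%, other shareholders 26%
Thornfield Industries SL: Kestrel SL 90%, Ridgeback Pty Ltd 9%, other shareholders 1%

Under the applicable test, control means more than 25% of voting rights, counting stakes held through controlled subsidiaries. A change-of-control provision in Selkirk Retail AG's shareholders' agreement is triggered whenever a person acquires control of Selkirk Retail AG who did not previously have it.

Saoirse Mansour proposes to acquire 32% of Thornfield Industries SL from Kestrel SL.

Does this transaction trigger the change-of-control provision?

The purchase adds only to Saoirse's holdings (Kestrel's stake shrinks), so Saoirse is the only person who could newly come to control Selkirk.
Saoirse holds 100% of Cobalt, so Saoirse controls Cobalt.
Saoirse holds 81% of Ridgeback, so Saoirse controls Ridgeback.
Cobalt and Ridgeback and Saoirse together hold 6% + 10% + 58% = 74% of Selkirk, so Saoirse controls Selkirk.
So Saoirse already controls Selkirk before the transaction.
After the purchase, Saoirse holds 32% of Thornfield directly, and Kestrel's stake falls to 58%.
Saoirse controlled Selkirk already, so this is not a new person acquiring control; every other person's position is unchanged or reduced.
No new person acquires control, so the clause is not triggered.

No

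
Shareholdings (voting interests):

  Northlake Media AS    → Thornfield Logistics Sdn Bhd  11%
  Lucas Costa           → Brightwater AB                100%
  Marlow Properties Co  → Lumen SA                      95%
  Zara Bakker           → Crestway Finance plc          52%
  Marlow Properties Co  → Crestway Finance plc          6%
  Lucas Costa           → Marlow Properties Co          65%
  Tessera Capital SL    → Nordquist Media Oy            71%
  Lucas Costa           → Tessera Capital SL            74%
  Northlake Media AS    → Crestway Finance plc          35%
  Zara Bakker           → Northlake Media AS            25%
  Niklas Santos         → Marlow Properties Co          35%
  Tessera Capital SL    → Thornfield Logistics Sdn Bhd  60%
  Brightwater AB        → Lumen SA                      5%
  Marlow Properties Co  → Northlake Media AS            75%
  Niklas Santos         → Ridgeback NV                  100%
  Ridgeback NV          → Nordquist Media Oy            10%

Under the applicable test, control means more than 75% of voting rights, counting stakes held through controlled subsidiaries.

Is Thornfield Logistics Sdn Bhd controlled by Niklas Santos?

Niklas holds 100% of Ridgeback, so Niklas controls Ridgeback.
Neither Niklas nor any entity Niklas controls holds any voting interest in Thornfield.
So Niklas does not control Thornfield.

No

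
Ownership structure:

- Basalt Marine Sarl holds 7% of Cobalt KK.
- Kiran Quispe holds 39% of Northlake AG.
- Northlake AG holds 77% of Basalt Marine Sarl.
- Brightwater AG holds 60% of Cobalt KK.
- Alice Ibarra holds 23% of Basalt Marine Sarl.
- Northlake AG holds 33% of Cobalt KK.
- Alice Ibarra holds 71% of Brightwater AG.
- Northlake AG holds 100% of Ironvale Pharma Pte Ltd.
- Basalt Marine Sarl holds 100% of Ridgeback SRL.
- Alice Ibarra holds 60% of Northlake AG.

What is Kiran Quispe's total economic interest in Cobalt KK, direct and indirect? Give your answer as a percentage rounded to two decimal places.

Kiran reaches Cobalt along 2 paths.
Via Northlake: 39% × 33% = 12.87%.
Via Northlake → Basalt: 39% × 77% × 7% = 2.1021%.
Total: 12.87% + 2.1021% = 14.9721%.
Rounded: 14.97%.

14.97%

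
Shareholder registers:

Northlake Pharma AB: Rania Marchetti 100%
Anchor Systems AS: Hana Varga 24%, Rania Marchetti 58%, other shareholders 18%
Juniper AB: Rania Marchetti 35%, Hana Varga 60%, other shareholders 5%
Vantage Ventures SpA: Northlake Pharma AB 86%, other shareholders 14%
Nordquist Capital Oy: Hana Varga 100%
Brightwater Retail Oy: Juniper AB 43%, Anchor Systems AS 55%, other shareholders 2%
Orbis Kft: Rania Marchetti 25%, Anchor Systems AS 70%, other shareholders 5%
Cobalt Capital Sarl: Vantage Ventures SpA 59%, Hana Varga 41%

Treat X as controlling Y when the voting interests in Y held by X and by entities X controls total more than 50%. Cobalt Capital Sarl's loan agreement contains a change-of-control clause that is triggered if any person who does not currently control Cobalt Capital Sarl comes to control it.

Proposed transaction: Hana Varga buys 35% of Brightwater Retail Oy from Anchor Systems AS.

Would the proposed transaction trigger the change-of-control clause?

The purchase adds only to Hana's holdings (Anchor's stake shrinks), so Hana is the only person who could newly come to control Cobalt.
Hana holds 60% of Juniper, so Hana controls Juniper.
Hana holds 100% of Nordquist, so Hana controls Nordquist.
In Cobalt, Hana's side holds only 41%, not > 50%.
So before the transaction, Hana does not control Cobalt.
After the purchase, Hana holds 35% of Brightwater directly, and Anchor's stake falls to 20%.
Juniper and Hana together hold 43% + 35% = 78% of Brightwater, so Hana controls Brightwater.
After the transaction, Hana's side holds 41% of Cobalt, not > 50%, so Hana still does not control Cobalt.
No new person acquires control, so the clause is not triggered.

No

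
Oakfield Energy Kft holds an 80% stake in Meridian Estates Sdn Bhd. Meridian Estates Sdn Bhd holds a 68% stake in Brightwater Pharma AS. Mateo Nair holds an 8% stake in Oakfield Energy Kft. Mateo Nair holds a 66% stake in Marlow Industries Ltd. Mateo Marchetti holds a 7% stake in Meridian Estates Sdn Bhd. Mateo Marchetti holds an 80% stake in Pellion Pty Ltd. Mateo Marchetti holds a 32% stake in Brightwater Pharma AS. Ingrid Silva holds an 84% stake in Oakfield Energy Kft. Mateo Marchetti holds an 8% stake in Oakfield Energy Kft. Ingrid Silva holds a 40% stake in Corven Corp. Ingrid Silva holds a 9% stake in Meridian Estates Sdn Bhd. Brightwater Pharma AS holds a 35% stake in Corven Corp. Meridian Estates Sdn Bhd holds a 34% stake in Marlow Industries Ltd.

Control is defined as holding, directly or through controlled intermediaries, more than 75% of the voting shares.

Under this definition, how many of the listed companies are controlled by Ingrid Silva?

2

Ingrid holds 84% of Oakfield, so Ingrid controls Oakfield.
Ingrid and Oakfield together hold 9% + 80% = 89% of Meridian, so Ingrid controls Meridian.
No other company's threshold is met.
Ingrid controls 2 companies.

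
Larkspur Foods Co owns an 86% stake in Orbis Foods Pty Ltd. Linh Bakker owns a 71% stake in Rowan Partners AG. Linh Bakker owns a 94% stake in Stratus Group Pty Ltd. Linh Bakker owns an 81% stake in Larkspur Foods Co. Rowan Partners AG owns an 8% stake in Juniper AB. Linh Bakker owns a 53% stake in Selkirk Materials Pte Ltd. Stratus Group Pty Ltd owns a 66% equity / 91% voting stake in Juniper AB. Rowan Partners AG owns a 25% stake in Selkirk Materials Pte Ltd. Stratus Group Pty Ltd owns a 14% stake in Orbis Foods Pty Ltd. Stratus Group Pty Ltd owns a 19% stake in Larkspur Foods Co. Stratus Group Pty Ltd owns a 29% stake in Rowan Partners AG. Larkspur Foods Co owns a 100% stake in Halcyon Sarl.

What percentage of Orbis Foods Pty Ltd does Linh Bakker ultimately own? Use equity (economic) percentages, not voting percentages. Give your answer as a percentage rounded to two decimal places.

98.18%

Linh reaches Orbis along 3 paths.
Via Stratus → Larkspur: 94% × 19% × 86% = 15.3596%.
Via Larkspur: 81% × 86% = 69.66%.
Via Stratus: 94% × 14% = 13.16%.
Total: 15.3596% + 69.66% + 13.16% = 98.1796%.
Rounded: 98.18%.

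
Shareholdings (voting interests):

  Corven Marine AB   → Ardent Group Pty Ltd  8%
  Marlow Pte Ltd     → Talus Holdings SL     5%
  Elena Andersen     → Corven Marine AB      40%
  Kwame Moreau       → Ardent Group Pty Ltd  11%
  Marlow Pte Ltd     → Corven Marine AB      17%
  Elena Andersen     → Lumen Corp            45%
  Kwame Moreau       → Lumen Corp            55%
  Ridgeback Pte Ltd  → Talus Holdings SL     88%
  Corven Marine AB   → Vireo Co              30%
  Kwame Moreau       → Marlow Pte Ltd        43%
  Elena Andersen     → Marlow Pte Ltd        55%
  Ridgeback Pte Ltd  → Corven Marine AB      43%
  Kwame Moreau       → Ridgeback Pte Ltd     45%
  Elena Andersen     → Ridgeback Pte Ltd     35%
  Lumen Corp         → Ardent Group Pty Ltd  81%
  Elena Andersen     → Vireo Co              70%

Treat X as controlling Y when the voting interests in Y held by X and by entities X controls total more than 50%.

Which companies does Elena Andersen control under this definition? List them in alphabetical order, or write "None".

Corven Marine AB, Marlow Pte Ltd, Vireo Co

Elena holds 55% of Marlow, so Elena controls Marlow.
Marlow and Elena together hold 17% + 40% = 57% of Corven, so Elena controls Corven.
Corven and Elena together hold 30% + 70% = 100% of Vireo, so Elena controls Vireo.
No other company's threshold is met.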